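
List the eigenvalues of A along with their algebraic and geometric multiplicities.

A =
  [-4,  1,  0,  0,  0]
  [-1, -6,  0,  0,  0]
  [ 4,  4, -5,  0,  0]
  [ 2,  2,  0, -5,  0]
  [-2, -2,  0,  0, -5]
λ = -5: alg = 5, geom = 4

Step 1 — factor the characteristic polynomial to read off the algebraic multiplicities:
  χ_A(x) = (x + 5)^5

Step 2 — compute geometric multiplicities via the rank-nullity identity g(λ) = n − rank(A − λI):
  rank(A − (-5)·I) = 1, so dim ker(A − (-5)·I) = n − 1 = 4

Summary:
  λ = -5: algebraic multiplicity = 5, geometric multiplicity = 4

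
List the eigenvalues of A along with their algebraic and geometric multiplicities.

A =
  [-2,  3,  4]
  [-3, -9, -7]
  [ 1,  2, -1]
λ = -4: alg = 3, geom = 1

Step 1 — factor the characteristic polynomial to read off the algebraic multiplicities:
  χ_A(x) = (x + 4)^3

Step 2 — compute geometric multiplicities via the rank-nullity identity g(λ) = n − rank(A − λI):
  rank(A − (-4)·I) = 2, so dim ker(A − (-4)·I) = n − 2 = 1

Summary:
  λ = -4: algebraic multiplicity = 3, geometric multiplicity = 1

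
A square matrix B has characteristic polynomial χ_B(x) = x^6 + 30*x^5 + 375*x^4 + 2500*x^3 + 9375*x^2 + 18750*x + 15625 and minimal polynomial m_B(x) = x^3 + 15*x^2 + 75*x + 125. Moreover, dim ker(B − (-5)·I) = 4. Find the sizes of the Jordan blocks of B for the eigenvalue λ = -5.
Block sizes for λ = -5: [3, 1, 1, 1]

Step 1 — from the characteristic polynomial, algebraic multiplicity of λ = -5 is 6. From dim ker(B − (-5)·I) = 4, there are exactly 4 Jordan blocks for λ = -5.
Step 2 — from the minimal polynomial, the factor (x + 5)^3 tells us the largest block for λ = -5 has size 3.
Step 3 — with total size 6, 4 blocks, and largest block 3, the block sizes (in nonincreasing order) are [3, 1, 1, 1].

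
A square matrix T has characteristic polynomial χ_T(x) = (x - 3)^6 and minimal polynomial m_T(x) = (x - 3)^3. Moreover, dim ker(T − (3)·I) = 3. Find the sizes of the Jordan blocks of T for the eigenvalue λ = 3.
Block sizes for λ = 3: [3, 2, 1]

Step 1 — from the characteristic polynomial, algebraic multiplicity of λ = 3 is 6. From dim ker(T − (3)·I) = 3, there are exactly 3 Jordan blocks for λ = 3.
Step 2 — from the minimal polynomial, the factor (x − 3)^3 tells us the largest block for λ = 3 has size 3.
Step 3 — with total size 6, 3 blocks, and largest block 3, the block sizes (in nonincreasing order) are [3, 2, 1].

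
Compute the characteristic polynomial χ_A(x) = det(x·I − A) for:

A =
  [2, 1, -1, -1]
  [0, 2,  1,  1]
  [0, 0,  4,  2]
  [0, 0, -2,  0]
x^4 - 8*x^3 + 24*x^2 - 32*x + 16

Expanding det(x·I − A) (e.g. by cofactor expansion or by noting that A is similar to its Jordan form J, which has the same characteristic polynomial as A) gives
  χ_A(x) = x^4 - 8*x^3 + 24*x^2 - 32*x + 16
which factors as (x - 2)^4. The eigenvalues (with algebraic multiplicities) are λ = 2 with multiplicity 4.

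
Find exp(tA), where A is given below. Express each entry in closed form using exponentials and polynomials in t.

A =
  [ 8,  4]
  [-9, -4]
e^{tA} =
  [6*t*exp(2*t) + exp(2*t), 4*t*exp(2*t)]
  [-9*t*exp(2*t), -6*t*exp(2*t) + exp(2*t)]

Strategy: write A = P · J · P⁻¹ where J is a Jordan canonical form, so e^{tA} = P · e^{tJ} · P⁻¹, and e^{tJ} can be computed block-by-block.

A has Jordan form
J =
  [2, 1]
  [0, 2]
(up to reordering of blocks).

Per-block formulas:
  For a 2×2 Jordan block J_2(2): exp(t · J_2(2)) = e^(2t)·(I + t·N), where N is the 2×2 nilpotent shift.

After assembling e^{tJ} and conjugating by P, we get:

e^{tA} =
  [6*t*exp(2*t) + exp(2*t), 4*t*exp(2*t)]
  [-9*t*exp(2*t), -6*t*exp(2*t) + exp(2*t)]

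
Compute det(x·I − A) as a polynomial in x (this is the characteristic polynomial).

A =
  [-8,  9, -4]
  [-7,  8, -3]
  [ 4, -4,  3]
x^3 - 3*x^2 + 3*x - 1

Expanding det(x·I − A) (e.g. by cofactor expansion or by noting that A is similar to its Jordan form J, which has the same characteristic polynomial as A) gives
  χ_A(x) = x^3 - 3*x^2 + 3*x - 1
which factors as (x - 1)^3. The eigenvalues (with algebraic multiplicities) are λ = 1 with multiplicity 3.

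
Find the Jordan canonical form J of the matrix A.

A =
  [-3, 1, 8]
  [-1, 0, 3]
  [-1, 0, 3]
J_3(0)

The characteristic polynomial is
  det(x·I − A) = x^3

Eigenvalues and multiplicities (the geometric multiplicity of λ is n − rank(A − λI), which equals the number of Jordan blocks for λ):
  λ = 0: algebraic multiplicity = 3, geometric multiplicity = 1

Determining the block sizes for each eigenvalue:
  λ = 0: one block (gm = 1), so the single block has size am = 3 → block sizes [3]

Assembling the blocks gives a Jordan form
J =
  [0, 1, 0]
  [0, 0, 1]
  [0, 0, 0]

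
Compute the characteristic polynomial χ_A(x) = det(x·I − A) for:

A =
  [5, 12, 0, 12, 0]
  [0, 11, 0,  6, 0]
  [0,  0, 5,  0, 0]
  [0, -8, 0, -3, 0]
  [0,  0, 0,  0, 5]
x^5 - 23*x^4 + 210*x^3 - 950*x^2 + 2125*x - 1875

Expanding det(x·I − A) (e.g. by cofactor expansion or by noting that A is similar to its Jordan form J, which has the same characteristic polynomial as A) gives
  χ_A(x) = x^5 - 23*x^4 + 210*x^3 - 950*x^2 + 2125*x - 1875
which factors as (x - 5)^4*(x - 3). The eigenvalues (with algebraic multiplicities) are λ = 3 with multiplicity 1, λ = 5 with multiplicity 4.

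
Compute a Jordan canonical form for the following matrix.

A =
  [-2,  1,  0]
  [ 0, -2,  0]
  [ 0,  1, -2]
J_2(-2) ⊕ J_1(-2)

The characteristic polynomial is
  det(x·I − A) = x^3 + 6*x^2 + 12*x + 8 = (x + 2)^3

Eigenvalues and multiplicities (the geometric multiplicity of λ is n − rank(A − λI), which equals the number of Jordan blocks for λ):
  λ = -2: algebraic multiplicity = 3, geometric multiplicity = 2

Determining the block sizes for each eigenvalue:
  λ = -2: 2 blocks summing to 3 forces exactly one block of size 2 and the rest size 1 → block sizes [2, 1]

Assembling the blocks gives a Jordan form
J =
  [-2,  1,  0]
  [ 0, -2,  0]
  [ 0,  0, -2]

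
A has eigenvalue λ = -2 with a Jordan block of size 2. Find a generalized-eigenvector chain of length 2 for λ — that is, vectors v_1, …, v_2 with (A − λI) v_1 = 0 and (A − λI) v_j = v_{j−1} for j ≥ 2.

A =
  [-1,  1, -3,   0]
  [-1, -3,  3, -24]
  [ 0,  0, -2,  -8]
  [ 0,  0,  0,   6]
A Jordan chain for λ = -2 of length 2:
v_1 = (1, -1, 0, 0)ᵀ
v_2 = (1, 0, 0, 0)ᵀ

Let N = A − (-2)·I. We want v_2 with N^2 v_2 = 0 but N^1 v_2 ≠ 0; then v_{j-1} := N · v_j for j = 2, …, 2.

Pick v_2 = (1, 0, 0, 0)ᵀ.
Then v_1 = N · v_2 = (1, -1, 0, 0)ᵀ.

Sanity check: (A − (-2)·I) v_1 = (0, 0, 0, 0)ᵀ = 0. ✓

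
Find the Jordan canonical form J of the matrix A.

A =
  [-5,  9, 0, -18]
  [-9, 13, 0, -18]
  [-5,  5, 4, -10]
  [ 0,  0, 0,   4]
J_2(4) ⊕ J_1(4) ⊕ J_1(4)

The characteristic polynomial is
  det(x·I − A) = x^4 - 16*x^3 + 96*x^2 - 256*x + 256 = (x - 4)^4

Eigenvalues and multiplicities (the geometric multiplicity of λ is n − rank(A − λI), which equals the number of Jordan blocks for λ):
  λ = 4: algebraic multiplicity = 4, geometric multiplicity = 3

Determining the block sizes for each eigenvalue:
  λ = 4: 3 blocks summing to 4 forces exactly one block of size 2 and the rest size 1 → block sizes [2, 1, 1]

Assembling the blocks gives a Jordan form
J =
  [4, 1, 0, 0]
  [0, 4, 0, 0]
  [0, 0, 4, 0]
  [0, 0, 0, 4]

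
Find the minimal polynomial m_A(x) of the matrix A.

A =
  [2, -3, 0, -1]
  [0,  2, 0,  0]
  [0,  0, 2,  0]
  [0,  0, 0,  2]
x^2 - 4*x + 4

The characteristic polynomial is χ_A(x) = (x - 2)^4, so the eigenvalues are known. The minimal polynomial is
  m_A(x) = Π_λ (x − λ)^{k_λ}
where k_λ is the size of the *largest* Jordan block for λ (equivalently, the smallest k with (A − λI)^k v = 0 for every generalised eigenvector v of λ).

  λ = 2: largest Jordan block has size 2, contributing (x − 2)^2

So m_A(x) = (x - 2)^2 = x^2 - 4*x + 4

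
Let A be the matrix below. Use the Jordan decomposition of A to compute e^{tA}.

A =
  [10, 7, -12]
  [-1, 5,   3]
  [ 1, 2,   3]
e^{tA} =
  [-3*t^2*exp(6*t)/2 + 4*t*exp(6*t) + exp(6*t), -3*t^2*exp(6*t)/2 + 7*t*exp(6*t), 9*t^2*exp(6*t)/2 - 12*t*exp(6*t)]
  [-t*exp(6*t), -t*exp(6*t) + exp(6*t), 3*t*exp(6*t)]
  [-t^2*exp(6*t)/2 + t*exp(6*t), -t^2*exp(6*t)/2 + 2*t*exp(6*t), 3*t^2*exp(6*t)/2 - 3*t*exp(6*t) + exp(6*t)]

Strategy: write A = P · J · P⁻¹ where J is a Jordan canonical form, so e^{tA} = P · e^{tJ} · P⁻¹, and e^{tJ} can be computed block-by-block.

A has Jordan form
J =
  [6, 1, 0]
  [0, 6, 1]
  [0, 0, 6]
(up to reordering of blocks).

Per-block formulas:
  For a 3×3 Jordan block J_3(6): exp(t · J_3(6)) = e^(6t)·(I + t·N + (t^2/2)·N^2), where N is the 3×3 nilpotent shift.

After assembling e^{tJ} and conjugating by P, we get:

e^{tA} =
  [-3*t^2*exp(6*t)/2 + 4*t*exp(6*t) + exp(6*t), -3*t^2*exp(6*t)/2 + 7*t*exp(6*t), 9*t^2*exp(6*t)/2 - 12*t*exp(6*t)]
  [-t*exp(6*t), -t*exp(6*t) + exp(6*t), 3*t*exp(6*t)]
  [-t^2*exp(6*t)/2 + t*exp(6*t), -t^2*exp(6*t)/2 + 2*t*exp(6*t), 3*t^2*exp(6*t)/2 - 3*t*exp(6*t) + exp(6*t)]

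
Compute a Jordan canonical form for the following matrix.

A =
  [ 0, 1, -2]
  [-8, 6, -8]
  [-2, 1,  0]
J_2(2) ⊕ J_1(2)

The characteristic polynomial is
  det(x·I − A) = x^3 - 6*x^2 + 12*x - 8 = (x - 2)^3

Eigenvalues and multiplicities (the geometric multiplicity of λ is n − rank(A − λI), which equals the number of Jordan blocks for λ):
  λ = 2: algebraic multiplicity = 3, geometric multiplicity = 2

Determining the block sizes for each eigenvalue:
  λ = 2: 2 blocks summing to 3 forces exactly one block of size 2 and the rest size 1 → block sizes [2, 1]

Assembling the blocks gives a Jordan form
J =
  [2, 1, 0]
  [0, 2, 0]
  [0, 0, 2]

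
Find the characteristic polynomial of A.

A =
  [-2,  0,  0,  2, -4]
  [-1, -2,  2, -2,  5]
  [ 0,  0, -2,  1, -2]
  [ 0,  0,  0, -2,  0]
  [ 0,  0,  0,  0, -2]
x^5 + 10*x^4 + 40*x^3 + 80*x^2 + 80*x + 32

Expanding det(x·I − A) (e.g. by cofactor expansion or by noting that A is similar to its Jordan form J, which has the same characteristic polynomial as A) gives
  χ_A(x) = x^5 + 10*x^4 + 40*x^3 + 80*x^2 + 80*x + 32
which factors as (x + 2)^5. The eigenvalues (with algebraic multiplicities) are λ = -2 with multiplicity 5.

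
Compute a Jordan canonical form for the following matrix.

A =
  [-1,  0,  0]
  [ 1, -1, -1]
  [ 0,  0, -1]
J_2(-1) ⊕ J_1(-1)

The characteristic polynomial is
  det(x·I − A) = x^3 + 3*x^2 + 3*x + 1 = (x + 1)^3

Eigenvalues and multiplicities (the geometric multiplicity of λ is n − rank(A − λI), which equals the number of Jordan blocks for λ):
  λ = -1: algebraic multiplicity = 3, geometric multiplicity = 2

Determining the block sizes for each eigenvalue:
  λ = -1: 2 blocks summing to 3 forces exactly one block of size 2 and the rest size 1 → block sizes [2, 1]

Assembling the blocks gives a Jordan form
J =
  [-1,  1,  0]
  [ 0, -1,  0]
  [ 0,  0, -1]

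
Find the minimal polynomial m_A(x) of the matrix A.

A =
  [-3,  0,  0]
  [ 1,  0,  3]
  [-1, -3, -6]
x^2 + 6*x + 9

The characteristic polynomial is χ_A(x) = (x + 3)^3, so the eigenvalues are known. The minimal polynomial is
  m_A(x) = Π_λ (x − λ)^{k_λ}
where k_λ is the size of the *largest* Jordan block for λ (equivalently, the smallest k with (A − λI)^k v = 0 for every generalised eigenvector v of λ).

  λ = -3: largest Jordan block has size 2, contributing (x + 3)^2

So m_A(x) = (x + 3)^2 = x^2 + 6*x + 9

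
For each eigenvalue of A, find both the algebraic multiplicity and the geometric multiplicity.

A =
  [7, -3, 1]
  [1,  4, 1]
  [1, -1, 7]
λ = 6: alg = 3, geom = 1

Step 1 — factor the characteristic polynomial to read off the algebraic multiplicities:
  χ_A(x) = (x - 6)^3

Step 2 — compute geometric multiplicities via the rank-nullity identity g(λ) = n − rank(A − λI):
  rank(A − (6)·I) = 2, so dim ker(A − (6)·I) = n − 2 = 1

Summary:
  λ = 6: algebraic multiplicity = 3, geometric multiplicity = 1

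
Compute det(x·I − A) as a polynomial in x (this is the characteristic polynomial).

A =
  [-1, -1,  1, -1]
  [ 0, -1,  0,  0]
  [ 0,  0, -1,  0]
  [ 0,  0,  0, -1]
x^4 + 4*x^3 + 6*x^2 + 4*x + 1

Expanding det(x·I − A) (e.g. by cofactor expansion or by noting that A is similar to its Jordan form J, which has the same characteristic polynomial as A) gives
  χ_A(x) = x^4 + 4*x^3 + 6*x^2 + 4*x + 1
which factors as (x + 1)^4. The eigenvalues (with algebraic multiplicities) are λ = -1 with multiplicity 4.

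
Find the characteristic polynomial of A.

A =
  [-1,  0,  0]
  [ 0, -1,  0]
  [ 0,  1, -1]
x^3 + 3*x^2 + 3*x + 1

Expanding det(x·I − A) (e.g. by cofactor expansion or by noting that A is similar to its Jordan form J, which has the same characteristic polynomial as A) gives
  χ_A(x) = x^3 + 3*x^2 + 3*x + 1
which factors as (x + 1)^3. The eigenvalues (with algebraic multiplicities) are λ = -1 with multiplicity 3.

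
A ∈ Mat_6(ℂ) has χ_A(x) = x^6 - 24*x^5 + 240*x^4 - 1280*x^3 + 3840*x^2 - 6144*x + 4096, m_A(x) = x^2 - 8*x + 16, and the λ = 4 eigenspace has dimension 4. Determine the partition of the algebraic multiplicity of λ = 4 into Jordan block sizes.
Block sizes for λ = 4: [2, 2, 1, 1]

Step 1 — from the characteristic polynomial, algebraic multiplicity of λ = 4 is 6. From dim ker(A − (4)·I) = 4, there are exactly 4 Jordan blocks for λ = 4.
Step 2 — from the minimal polynomial, the factor (x − 4)^2 tells us the largest block for λ = 4 has size 2.
Step 3 — with total size 6, 4 blocks, and largest block 2, the block sizes (in nonincreasing order) are [2, 2, 1, 1].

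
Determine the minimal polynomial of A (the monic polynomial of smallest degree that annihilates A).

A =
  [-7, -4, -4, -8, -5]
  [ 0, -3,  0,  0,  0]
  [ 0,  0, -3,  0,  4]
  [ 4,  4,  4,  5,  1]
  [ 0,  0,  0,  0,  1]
x^3 + x^2 - 5*x + 3

The characteristic polynomial is χ_A(x) = (x - 1)^2*(x + 3)^3, so the eigenvalues are known. The minimal polynomial is
  m_A(x) = Π_λ (x − λ)^{k_λ}
where k_λ is the size of the *largest* Jordan block for λ (equivalently, the smallest k with (A − λI)^k v = 0 for every generalised eigenvector v of λ).

  λ = -3: largest Jordan block has size 1, contributing (x + 3)
  λ = 1: largest Jordan block has size 2, contributing (x − 1)^2

So m_A(x) = (x - 1)^2*(x + 3) = x^3 + x^2 - 5*x + 3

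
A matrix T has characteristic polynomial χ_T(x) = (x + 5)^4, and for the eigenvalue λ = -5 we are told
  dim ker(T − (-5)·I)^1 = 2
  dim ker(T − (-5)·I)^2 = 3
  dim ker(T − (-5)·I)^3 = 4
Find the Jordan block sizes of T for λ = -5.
Block sizes for λ = -5: [3, 1]

From the dimensions of kernels of powers, the number of Jordan blocks of size at least j is d_j − d_{j−1} where d_j = dim ker(N^j) (with d_0 = 0). Computing the differences gives [2, 1, 1].
The number of blocks of size exactly k is (#blocks of size ≥ k) − (#blocks of size ≥ k + 1), so the partition is: 1 block(s) of size 1, 1 block(s) of size 3.
In nonincreasing order the block sizes are [3, 1].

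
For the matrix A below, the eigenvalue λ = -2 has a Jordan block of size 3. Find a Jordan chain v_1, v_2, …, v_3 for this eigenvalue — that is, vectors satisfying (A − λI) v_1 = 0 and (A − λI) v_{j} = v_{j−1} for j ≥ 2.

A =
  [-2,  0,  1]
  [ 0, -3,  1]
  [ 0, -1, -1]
A Jordan chain for λ = -2 of length 3:
v_1 = (-1, 0, 0)ᵀ
v_2 = (0, -1, -1)ᵀ
v_3 = (0, 1, 0)ᵀ

Let N = A − (-2)·I. We want v_3 with N^3 v_3 = 0 but N^2 v_3 ≠ 0; then v_{j-1} := N · v_j for j = 3, …, 2.

Pick v_3 = (0, 1, 0)ᵀ.
Then v_2 = N · v_3 = (0, -1, -1)ᵀ.
Then v_1 = N · v_2 = (-1, 0, 0)ᵀ.

Sanity check: (A − (-2)·I) v_1 = (0, 0, 0)ᵀ = 0. ✓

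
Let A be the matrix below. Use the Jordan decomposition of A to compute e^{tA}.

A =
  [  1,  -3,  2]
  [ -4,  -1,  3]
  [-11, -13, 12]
e^{tA} =
  [-t^2*exp(4*t)/2 - 3*t*exp(4*t) + exp(4*t), -t^2*exp(4*t) - 3*t*exp(4*t), t^2*exp(4*t)/2 + 2*t*exp(4*t)]
  [-t^2*exp(4*t)/2 - 4*t*exp(4*t), -t^2*exp(4*t) - 5*t*exp(4*t) + exp(4*t), t^2*exp(4*t)/2 + 3*t*exp(4*t)]
  [-3*t^2*exp(4*t)/2 - 11*t*exp(4*t), -3*t^2*exp(4*t) - 13*t*exp(4*t), 3*t^2*exp(4*t)/2 + 8*t*exp(4*t) + exp(4*t)]

Strategy: write A = P · J · P⁻¹ where J is a Jordan canonical form, so e^{tA} = P · e^{tJ} · P⁻¹, and e^{tJ} can be computed block-by-block.

A has Jordan form
J =
  [4, 1, 0]
  [0, 4, 1]
  [0, 0, 4]
(up to reordering of blocks).

Per-block formulas:
  For a 3×3 Jordan block J_3(4): exp(t · J_3(4)) = e^(4t)·(I + t·N + (t^2/2)·N^2), where N is the 3×3 nilpotent shift.

After assembling e^{tJ} and conjugating by P, we get:

e^{tA} =
  [-t^2*exp(4*t)/2 - 3*t*exp(4*t) + exp(4*t), -t^2*exp(4*t) - 3*t*exp(4*t), t^2*exp(4*t)/2 + 2*t*exp(4*t)]
  [-t^2*exp(4*t)/2 - 4*t*exp(4*t), -t^2*exp(4*t) - 5*t*exp(4*t) + exp(4*t), t^2*exp(4*t)/2 + 3*t*exp(4*t)]
  [-3*t^2*exp(4*t)/2 - 11*t*exp(4*t), -3*t^2*exp(4*t) - 13*t*exp(4*t), 3*t^2*exp(4*t)/2 + 8*t*exp(4*t) + exp(4*t)]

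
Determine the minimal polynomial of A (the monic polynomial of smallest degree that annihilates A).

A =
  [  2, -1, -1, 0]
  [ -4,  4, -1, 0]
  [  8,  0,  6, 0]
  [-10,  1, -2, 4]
x^3 - 12*x^2 + 48*x - 64

The characteristic polynomial is χ_A(x) = (x - 4)^4, so the eigenvalues are known. The minimal polynomial is
  m_A(x) = Π_λ (x − λ)^{k_λ}
where k_λ is the size of the *largest* Jordan block for λ (equivalently, the smallest k with (A − λI)^k v = 0 for every generalised eigenvector v of λ).

  λ = 4: largest Jordan block has size 3, contributing (x − 4)^3

So m_A(x) = (x - 4)^3 = x^3 - 12*x^2 + 48*x - 64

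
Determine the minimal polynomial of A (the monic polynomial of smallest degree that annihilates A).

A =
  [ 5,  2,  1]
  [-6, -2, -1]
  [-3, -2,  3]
x^3 - 6*x^2 + 12*x - 8

The characteristic polynomial is χ_A(x) = (x - 2)^3, so the eigenvalues are known. The minimal polynomial is
  m_A(x) = Π_λ (x − λ)^{k_λ}
where k_λ is the size of the *largest* Jordan block for λ (equivalently, the smallest k with (A − λI)^k v = 0 for every generalised eigenvector v of λ).

  λ = 2: largest Jordan block has size 3, contributing (x − 2)^3

So m_A(x) = (x - 2)^3 = x^3 - 6*x^2 + 12*x - 8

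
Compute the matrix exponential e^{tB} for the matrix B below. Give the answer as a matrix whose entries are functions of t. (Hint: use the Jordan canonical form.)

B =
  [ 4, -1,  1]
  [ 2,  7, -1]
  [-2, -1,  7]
e^{tB} =
  [-2*t*exp(6*t) + exp(6*t), -t*exp(6*t), t*exp(6*t)]
  [2*t*exp(6*t), t*exp(6*t) + exp(6*t), -t*exp(6*t)]
  [-2*t*exp(6*t), -t*exp(6*t), t*exp(6*t) + exp(6*t)]

Strategy: write B = P · J · P⁻¹ where J is a Jordan canonical form, so e^{tB} = P · e^{tJ} · P⁻¹, and e^{tJ} can be computed block-by-block.

B has Jordan form
J =
  [6, 1, 0]
  [0, 6, 0]
  [0, 0, 6]
(up to reordering of blocks).

Per-block formulas:
  For a 2×2 Jordan block J_2(6): exp(t · J_2(6)) = e^(6t)·(I + t·N), where N is the 2×2 nilpotent shift.
  For a 1×1 block at λ = 6: exp(t · [6]) = [e^(6t)].

After assembling e^{tJ} and conjugating by P, we get:

e^{tB} =
  [-2*t*exp(6*t) + exp(6*t), -t*exp(6*t), t*exp(6*t)]
  [2*t*exp(6*t), t*exp(6*t) + exp(6*t), -t*exp(6*t)]
  [-2*t*exp(6*t), -t*exp(6*t), t*exp(6*t) + exp(6*t)]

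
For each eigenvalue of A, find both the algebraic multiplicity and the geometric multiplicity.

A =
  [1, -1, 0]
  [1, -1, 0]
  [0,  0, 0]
λ = 0: alg = 3, geom = 2

Step 1 — factor the characteristic polynomial to read off the algebraic multiplicities:
  χ_A(x) = x^3

Step 2 — compute geometric multiplicities via the rank-nullity identity g(λ) = n − rank(A − λI):
  rank(A − (0)·I) = 1, so dim ker(A − (0)·I) = n − 1 = 2

Summary:
  λ = 0: algebraic multiplicity = 3, geometric multiplicity = 2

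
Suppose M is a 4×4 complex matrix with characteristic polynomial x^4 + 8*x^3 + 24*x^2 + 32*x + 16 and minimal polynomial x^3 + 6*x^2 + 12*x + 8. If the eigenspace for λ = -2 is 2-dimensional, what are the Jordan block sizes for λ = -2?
Block sizes for λ = -2: [3, 1]

Step 1 — from the characteristic polynomial, algebraic multiplicity of λ = -2 is 4. From dim ker(M − (-2)·I) = 2, there are exactly 2 Jordan blocks for λ = -2.
Step 2 — from the minimal polynomial, the factor (x + 2)^3 tells us the largest block for λ = -2 has size 3.
Step 3 — with total size 4, 2 blocks, and largest block 3, the block sizes (in nonincreasing order) are [3, 1].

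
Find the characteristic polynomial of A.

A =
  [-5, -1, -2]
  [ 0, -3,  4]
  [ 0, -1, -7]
x^3 + 15*x^2 + 75*x + 125

Expanding det(x·I − A) (e.g. by cofactor expansion or by noting that A is similar to its Jordan form J, which has the same characteristic polynomial as A) gives
  χ_A(x) = x^3 + 15*x^2 + 75*x + 125
which factors as (x + 5)^3. The eigenvalues (with algebraic multiplicities) are λ = -5 with multiplicity 3.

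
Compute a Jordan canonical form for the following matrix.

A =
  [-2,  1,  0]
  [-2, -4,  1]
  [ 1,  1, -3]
J_3(-3)

The characteristic polynomial is
  det(x·I − A) = x^3 + 9*x^2 + 27*x + 27 = (x + 3)^3

Eigenvalues and multiplicities (the geometric multiplicity of λ is n − rank(A − λI), which equals the number of Jordan blocks for λ):
  λ = -3: algebraic multiplicity = 3, geometric multiplicity = 1

Determining the block sizes for each eigenvalue:
  λ = -3: one block (gm = 1), so the single block has size am = 3 → block sizes [3]

Assembling the blocks gives a Jordan form
J =
  [-3,  1,  0]
  [ 0, -3,  1]
  [ 0,  0, -3]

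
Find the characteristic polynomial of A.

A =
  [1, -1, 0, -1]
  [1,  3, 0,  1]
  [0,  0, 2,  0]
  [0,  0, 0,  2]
x^4 - 8*x^3 + 24*x^2 - 32*x + 16

Expanding det(x·I − A) (e.g. by cofactor expansion or by noting that A is similar to its Jordan form J, which has the same characteristic polynomial as A) gives
  χ_A(x) = x^4 - 8*x^3 + 24*x^2 - 32*x + 16
which factors as (x - 2)^4. The eigenvalues (with algebraic multiplicities) are λ = 2 with multiplicity 4.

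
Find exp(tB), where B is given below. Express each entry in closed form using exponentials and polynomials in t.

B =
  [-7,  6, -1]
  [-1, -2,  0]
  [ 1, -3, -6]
e^{tB} =
  [-3*t^2*exp(-5*t)/2 - 2*t*exp(-5*t) + exp(-5*t), 9*t^2*exp(-5*t)/2 + 6*t*exp(-5*t), 3*t^2*exp(-5*t)/2 - t*exp(-5*t)]
  [-t^2*exp(-5*t)/2 - t*exp(-5*t), 3*t^2*exp(-5*t)/2 + 3*t*exp(-5*t) + exp(-5*t), t^2*exp(-5*t)/2]
  [t*exp(-5*t), -3*t*exp(-5*t), -t*exp(-5*t) + exp(-5*t)]

Strategy: write B = P · J · P⁻¹ where J is a Jordan canonical form, so e^{tB} = P · e^{tJ} · P⁻¹, and e^{tJ} can be computed block-by-block.

B has Jordan form
J =
  [-5,  1,  0]
  [ 0, -5,  1]
  [ 0,  0, -5]
(up to reordering of blocks).

Per-block formulas:
  For a 3×3 Jordan block J_3(-5): exp(t · J_3(-5)) = e^(-5t)·(I + t·N + (t^2/2)·N^2), where N is the 3×3 nilpotent shift.

After assembling e^{tJ} and conjugating by P, we get:

e^{tB} =
  [-3*t^2*exp(-5*t)/2 - 2*t*exp(-5*t) + exp(-5*t), 9*t^2*exp(-5*t)/2 + 6*t*exp(-5*t), 3*t^2*exp(-5*t)/2 - t*exp(-5*t)]
  [-t^2*exp(-5*t)/2 - t*exp(-5*t), 3*t^2*exp(-5*t)/2 + 3*t*exp(-5*t) + exp(-5*t), t^2*exp(-5*t)/2]
  [t*exp(-5*t), -3*t*exp(-5*t), -t*exp(-5*t) + exp(-5*t)]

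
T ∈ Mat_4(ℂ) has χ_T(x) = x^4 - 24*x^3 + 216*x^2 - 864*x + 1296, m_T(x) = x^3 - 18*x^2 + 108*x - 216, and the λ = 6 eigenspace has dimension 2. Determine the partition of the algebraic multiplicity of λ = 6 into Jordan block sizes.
Block sizes for λ = 6: [3, 1]

Step 1 — from the characteristic polynomial, algebraic multiplicity of λ = 6 is 4. From dim ker(T − (6)·I) = 2, there are exactly 2 Jordan blocks for λ = 6.
Step 2 — from the minimal polynomial, the factor (x − 6)^3 tells us the largest block for λ = 6 has size 3.
Step 3 — with total size 4, 2 blocks, and largest block 3, the block sizes (in nonincreasing order) are [3, 1].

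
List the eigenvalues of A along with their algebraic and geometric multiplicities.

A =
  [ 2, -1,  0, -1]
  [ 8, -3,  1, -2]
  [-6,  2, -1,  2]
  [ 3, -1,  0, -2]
λ = -1: alg = 4, geom = 2

Step 1 — factor the characteristic polynomial to read off the algebraic multiplicities:
  χ_A(x) = (x + 1)^4

Step 2 — compute geometric multiplicities via the rank-nullity identity g(λ) = n − rank(A − λI):
  rank(A − (-1)·I) = 2, so dim ker(A − (-1)·I) = n − 2 = 2

Summary:
  λ = -1: algebraic multiplicity = 4, geometric multiplicity = 2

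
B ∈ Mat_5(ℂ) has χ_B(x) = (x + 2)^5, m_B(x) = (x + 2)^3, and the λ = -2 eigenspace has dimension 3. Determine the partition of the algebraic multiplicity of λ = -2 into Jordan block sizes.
Block sizes for λ = -2: [3, 1, 1]

Step 1 — from the characteristic polynomial, algebraic multiplicity of λ = -2 is 5. From dim ker(B − (-2)·I) = 3, there are exactly 3 Jordan blocks for λ = -2.
Step 2 — from the minimal polynomial, the factor (x + 2)^3 tells us the largest block for λ = -2 has size 3.
Step 3 — with total size 5, 3 blocks, and largest block 3, the block sizes (in nonincreasing order) are [3, 1, 1].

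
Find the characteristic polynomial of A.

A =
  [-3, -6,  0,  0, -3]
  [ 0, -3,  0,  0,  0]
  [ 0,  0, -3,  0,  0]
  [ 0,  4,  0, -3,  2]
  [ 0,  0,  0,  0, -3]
x^5 + 15*x^4 + 90*x^3 + 270*x^2 + 405*x + 243

Expanding det(x·I − A) (e.g. by cofactor expansion or by noting that A is similar to its Jordan form J, which has the same characteristic polynomial as A) gives
  χ_A(x) = x^5 + 15*x^4 + 90*x^3 + 270*x^2 + 405*x + 243
which factors as (x + 3)^5. The eigenvalues (with algebraic multiplicities) are λ = -3 with multiplicity 5.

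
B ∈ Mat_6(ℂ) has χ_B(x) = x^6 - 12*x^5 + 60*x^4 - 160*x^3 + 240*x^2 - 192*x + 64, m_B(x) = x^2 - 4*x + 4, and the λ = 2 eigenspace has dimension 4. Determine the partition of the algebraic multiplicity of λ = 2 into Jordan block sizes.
Block sizes for λ = 2: [2, 2, 1, 1]

Step 1 — from the characteristic polynomial, algebraic multiplicity of λ = 2 is 6. From dim ker(B − (2)·I) = 4, there are exactly 4 Jordan blocks for λ = 2.
Step 2 — from the minimal polynomial, the factor (x − 2)^2 tells us the largest block for λ = 2 has size 2.
Step 3 — with total size 6, 4 blocks, and largest block 2, the block sizes (in nonincreasing order) are [2, 2, 1, 1].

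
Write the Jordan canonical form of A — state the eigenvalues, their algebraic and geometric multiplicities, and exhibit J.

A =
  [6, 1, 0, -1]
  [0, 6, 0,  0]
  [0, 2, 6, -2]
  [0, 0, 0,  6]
J_2(6) ⊕ J_1(6) ⊕ J_1(6)

The characteristic polynomial is
  det(x·I − A) = x^4 - 24*x^3 + 216*x^2 - 864*x + 1296 = (x - 6)^4

Eigenvalues and multiplicities (the geometric multiplicity of λ is n − rank(A − λI), which equals the number of Jordan blocks for λ):
  λ = 6: algebraic multiplicity = 4, geometric multiplicity = 3

Determining the block sizes for each eigenvalue:
  λ = 6: 3 blocks summing to 4 forces exactly one block of size 2 and the rest size 1 → block sizes [2, 1, 1]

Assembling the blocks gives a Jordan form
J =
  [6, 1, 0, 0]
  [0, 6, 0, 0]
  [0, 0, 6, 0]
  [0, 0, 0, 6]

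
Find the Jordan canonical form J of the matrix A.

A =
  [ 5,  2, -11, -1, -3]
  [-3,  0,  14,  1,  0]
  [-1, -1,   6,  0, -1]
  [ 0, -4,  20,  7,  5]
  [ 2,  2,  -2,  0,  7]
J_3(5) ⊕ J_2(5)

The characteristic polynomial is
  det(x·I − A) = x^5 - 25*x^4 + 250*x^3 - 1250*x^2 + 3125*x - 3125 = (x - 5)^5

Eigenvalues and multiplicities (the geometric multiplicity of λ is n − rank(A − λI), which equals the number of Jordan blocks for λ):
  λ = 5: algebraic multiplicity = 5, geometric multiplicity = 2

Determining the block sizes for each eigenvalue:
  λ = 5: with am = 5 and gm = 2, the partition is not yet determined (e.g. several partitions of 5 into 2 parts exist). Let N = A − (5)·I. Computing rank(N^1) = 3, rank(N^2) = 1, rank(N^3) = 0; the number of blocks of size ≥ j is rank(N^{j−1}) − rank(N^j), giving [2, 2, 1]. So we have 1 block(s) of size 3, 1 block(s) of size 2 → block sizes [3, 2]

Assembling the blocks gives a Jordan form
J =
  [5, 1, 0, 0, 0]
  [0, 5, 1, 0, 0]
  [0, 0, 5, 0, 0]
  [0, 0, 0, 5, 1]
  [0, 0, 0, 0, 5]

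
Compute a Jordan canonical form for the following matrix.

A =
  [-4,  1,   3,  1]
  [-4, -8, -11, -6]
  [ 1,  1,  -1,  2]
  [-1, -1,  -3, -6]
J_3(-5) ⊕ J_1(-4)

The characteristic polynomial is
  det(x·I − A) = x^4 + 19*x^3 + 135*x^2 + 425*x + 500 = (x + 4)*(x + 5)^3

Eigenvalues and multiplicities (the geometric multiplicity of λ is n − rank(A − λI), which equals the number of Jordan blocks for λ):
  λ = -5: algebraic multiplicity = 3, geometric multiplicity = 1
  λ = -4: algebraic multiplicity = 1, geometric multiplicity = 1

Determining the block sizes for each eigenvalue:
  λ = -5: one block (gm = 1), so the single block has size am = 3 → block sizes [3]
  λ = -4: one block (gm = 1), so the single block has size am = 1 → block sizes [1]

Assembling the blocks gives a Jordan form
J =
  [-5,  1,  0,  0]
  [ 0, -5,  1,  0]
  [ 0,  0, -5,  0]
  [ 0,  0,  0, -4]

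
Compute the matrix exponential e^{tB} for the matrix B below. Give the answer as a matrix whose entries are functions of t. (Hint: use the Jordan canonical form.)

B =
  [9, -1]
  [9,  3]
e^{tB} =
  [3*t*exp(6*t) + exp(6*t), -t*exp(6*t)]
  [9*t*exp(6*t), -3*t*exp(6*t) + exp(6*t)]

Strategy: write B = P · J · P⁻¹ where J is a Jordan canonical form, so e^{tB} = P · e^{tJ} · P⁻¹, and e^{tJ} can be computed block-by-block.

B has Jordan form
J =
  [6, 1]
  [0, 6]
(up to reordering of blocks).

Per-block formulas:
  For a 2×2 Jordan block J_2(6): exp(t · J_2(6)) = e^(6t)·(I + t·N), where N is the 2×2 nilpotent shift.

After assembling e^{tJ} and conjugating by P, we get:

e^{tB} =
  [3*t*exp(6*t) + exp(6*t), -t*exp(6*t)]
  [9*t*exp(6*t), -3*t*exp(6*t) + exp(6*t)]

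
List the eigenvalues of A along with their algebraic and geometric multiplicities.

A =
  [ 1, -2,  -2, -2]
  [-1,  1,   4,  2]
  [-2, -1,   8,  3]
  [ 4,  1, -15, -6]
λ = 1: alg = 4, geom = 2

Step 1 — factor the characteristic polynomial to read off the algebraic multiplicities:
  χ_A(x) = (x - 1)^4

Step 2 — compute geometric multiplicities via the rank-nullity identity g(λ) = n − rank(A − λI):
  rank(A − (1)·I) = 2, so dim ker(A − (1)·I) = n − 2 = 2

Summary:
  λ = 1: algebraic multiplicity = 4, geometric multiplicity = 2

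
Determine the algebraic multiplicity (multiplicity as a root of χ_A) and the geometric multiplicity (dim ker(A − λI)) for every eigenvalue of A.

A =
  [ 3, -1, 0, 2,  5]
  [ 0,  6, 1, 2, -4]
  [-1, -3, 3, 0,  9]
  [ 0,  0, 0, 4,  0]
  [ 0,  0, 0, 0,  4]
λ = 4: alg = 5, geom = 3

Step 1 — factor the characteristic polynomial to read off the algebraic multiplicities:
  χ_A(x) = (x - 4)^5

Step 2 — compute geometric multiplicities via the rank-nullity identity g(λ) = n − rank(A − λI):
  rank(A − (4)·I) = 2, so dim ker(A − (4)·I) = n − 2 = 3

Summary:
  λ = 4: algebraic multiplicity = 5, geometric multiplicity = 3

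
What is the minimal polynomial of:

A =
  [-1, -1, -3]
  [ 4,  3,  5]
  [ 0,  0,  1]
x^3 - 3*x^2 + 3*x - 1

The characteristic polynomial is χ_A(x) = (x - 1)^3, so the eigenvalues are known. The minimal polynomial is
  m_A(x) = Π_λ (x − λ)^{k_λ}
where k_λ is the size of the *largest* Jordan block for λ (equivalently, the smallest k with (A − λI)^k v = 0 for every generalised eigenvector v of λ).

  λ = 1: largest Jordan block has size 3, contributing (x − 1)^3

So m_A(x) = (x - 1)^3 = x^3 - 3*x^2 + 3*x - 1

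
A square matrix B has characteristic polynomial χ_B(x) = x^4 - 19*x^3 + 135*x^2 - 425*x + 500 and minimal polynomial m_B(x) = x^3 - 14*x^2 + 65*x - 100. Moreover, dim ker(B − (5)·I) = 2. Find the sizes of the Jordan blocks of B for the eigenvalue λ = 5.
Block sizes for λ = 5: [2, 1]

Step 1 — from the characteristic polynomial, algebraic multiplicity of λ = 5 is 3. From dim ker(B − (5)·I) = 2, there are exactly 2 Jordan blocks for λ = 5.
Step 2 — from the minimal polynomial, the factor (x − 5)^2 tells us the largest block for λ = 5 has size 2.
Step 3 — with total size 3, 2 blocks, and largest block 2, the block sizes (in nonincreasing order) are [2, 1].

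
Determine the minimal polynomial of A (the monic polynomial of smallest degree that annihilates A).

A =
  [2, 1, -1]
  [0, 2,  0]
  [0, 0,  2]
x^2 - 4*x + 4

The characteristic polynomial is χ_A(x) = (x - 2)^3, so the eigenvalues are known. The minimal polynomial is
  m_A(x) = Π_λ (x − λ)^{k_λ}
where k_λ is the size of the *largest* Jordan block for λ (equivalently, the smallest k with (A − λI)^k v = 0 for every generalised eigenvector v of λ).

  λ = 2: largest Jordan block has size 2, contributing (x − 2)^2

So m_A(x) = (x - 2)^2 = x^2 - 4*x + 4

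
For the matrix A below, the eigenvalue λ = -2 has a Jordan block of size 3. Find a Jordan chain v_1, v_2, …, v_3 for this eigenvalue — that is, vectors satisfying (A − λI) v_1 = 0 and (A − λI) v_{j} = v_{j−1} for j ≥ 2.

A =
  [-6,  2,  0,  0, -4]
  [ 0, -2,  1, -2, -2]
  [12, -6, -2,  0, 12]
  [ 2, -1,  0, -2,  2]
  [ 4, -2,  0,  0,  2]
A Jordan chain for λ = -2 of length 3:
v_1 = (2, 0, -6, -1, -2)ᵀ
v_2 = (0, 1, 0, 0, 0)ᵀ
v_3 = (0, 0, 1, 0, 0)ᵀ

Let N = A − (-2)·I. We want v_3 with N^3 v_3 = 0 but N^2 v_3 ≠ 0; then v_{j-1} := N · v_j for j = 3, …, 2.

Pick v_3 = (0, 0, 1, 0, 0)ᵀ.
Then v_2 = N · v_3 = (0, 1, 0, 0, 0)ᵀ.
Then v_1 = N · v_2 = (2, 0, -6, -1, -2)ᵀ.

Sanity check: (A − (-2)·I) v_1 = (0, 0, 0, 0, 0)ᵀ = 0. ✓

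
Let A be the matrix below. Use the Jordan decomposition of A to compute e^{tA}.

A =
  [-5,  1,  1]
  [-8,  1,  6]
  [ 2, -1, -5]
e^{tA} =
  [-t^2*exp(-3*t) - 2*t*exp(-3*t) + exp(-3*t), t^2*exp(-3*t)/2 + t*exp(-3*t), t^2*exp(-3*t) + t*exp(-3*t)]
  [-2*t^2*exp(-3*t) - 8*t*exp(-3*t), t^2*exp(-3*t) + 4*t*exp(-3*t) + exp(-3*t), 2*t^2*exp(-3*t) + 6*t*exp(-3*t)]
  [2*t*exp(-3*t), -t*exp(-3*t), -2*t*exp(-3*t) + exp(-3*t)]

Strategy: write A = P · J · P⁻¹ where J is a Jordan canonical form, so e^{tA} = P · e^{tJ} · P⁻¹, and e^{tJ} can be computed block-by-block.

A has Jordan form
J =
  [-3,  1,  0]
  [ 0, -3,  1]
  [ 0,  0, -3]
(up to reordering of blocks).

Per-block formulas:
  For a 3×3 Jordan block J_3(-3): exp(t · J_3(-3)) = e^(-3t)·(I + t·N + (t^2/2)·N^2), where N is the 3×3 nilpotent shift.

After assembling e^{tJ} and conjugating by P, we get:

e^{tA} =
  [-t^2*exp(-3*t) - 2*t*exp(-3*t) + exp(-3*t), t^2*exp(-3*t)/2 + t*exp(-3*t), t^2*exp(-3*t) + t*exp(-3*t)]
  [-2*t^2*exp(-3*t) - 8*t*exp(-3*t), t^2*exp(-3*t) + 4*t*exp(-3*t) + exp(-3*t), 2*t^2*exp(-3*t) + 6*t*exp(-3*t)]
  [2*t*exp(-3*t), -t*exp(-3*t), -2*t*exp(-3*t) + exp(-3*t)]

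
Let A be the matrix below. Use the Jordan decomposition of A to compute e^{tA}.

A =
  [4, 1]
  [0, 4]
e^{tA} =
  [exp(4*t), t*exp(4*t)]
  [0, exp(4*t)]

Strategy: write A = P · J · P⁻¹ where J is a Jordan canonical form, so e^{tA} = P · e^{tJ} · P⁻¹, and e^{tJ} can be computed block-by-block.

A has Jordan form
J =
  [4, 1]
  [0, 4]
(up to reordering of blocks).

Per-block formulas:
  For a 2×2 Jordan block J_2(4): exp(t · J_2(4)) = e^(4t)·(I + t·N), where N is the 2×2 nilpotent shift.

After assembling e^{tJ} and conjugating by P, we get:

e^{tA} =
  [exp(4*t), t*exp(4*t)]
  [0, exp(4*t)]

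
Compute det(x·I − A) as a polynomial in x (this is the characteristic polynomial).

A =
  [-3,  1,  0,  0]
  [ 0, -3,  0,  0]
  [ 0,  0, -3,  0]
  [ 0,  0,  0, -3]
x^4 + 12*x^3 + 54*x^2 + 108*x + 81

Expanding det(x·I − A) (e.g. by cofactor expansion or by noting that A is similar to its Jordan form J, which has the same characteristic polynomial as A) gives
  χ_A(x) = x^4 + 12*x^3 + 54*x^2 + 108*x + 81
which factors as (x + 3)^4. The eigenvalues (with algebraic multiplicities) are λ = -3 with multiplicity 4.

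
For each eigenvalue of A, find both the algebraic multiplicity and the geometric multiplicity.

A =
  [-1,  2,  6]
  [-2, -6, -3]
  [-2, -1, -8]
λ = -5: alg = 3, geom = 2

Step 1 — factor the characteristic polynomial to read off the algebraic multiplicities:
  χ_A(x) = (x + 5)^3

Step 2 — compute geometric multiplicities via the rank-nullity identity g(λ) = n − rank(A − λI):
  rank(A − (-5)·I) = 1, so dim ker(A − (-5)·I) = n − 1 = 2

Summary:
  λ = -5: algebraic multiplicity = 3, geometric multiplicity = 2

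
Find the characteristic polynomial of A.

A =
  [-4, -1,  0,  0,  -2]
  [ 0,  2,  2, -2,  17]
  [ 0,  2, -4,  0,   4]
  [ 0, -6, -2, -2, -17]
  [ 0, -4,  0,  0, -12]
x^5 + 20*x^4 + 160*x^3 + 640*x^2 + 1280*x + 1024

Expanding det(x·I − A) (e.g. by cofactor expansion or by noting that A is similar to its Jordan form J, which has the same characteristic polynomial as A) gives
  χ_A(x) = x^5 + 20*x^4 + 160*x^3 + 640*x^2 + 1280*x + 1024
which factors as (x + 4)^5. The eigenvalues (with algebraic multiplicities) are λ = -4 with multiplicity 5.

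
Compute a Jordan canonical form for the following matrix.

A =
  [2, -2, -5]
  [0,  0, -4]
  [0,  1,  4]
J_3(2)

The characteristic polynomial is
  det(x·I − A) = x^3 - 6*x^2 + 12*x - 8 = (x - 2)^3

Eigenvalues and multiplicities (the geometric multiplicity of λ is n − rank(A − λI), which equals the number of Jordan blocks for λ):
  λ = 2: algebraic multiplicity = 3, geometric multiplicity = 1

Determining the block sizes for each eigenvalue:
  λ = 2: one block (gm = 1), so the single block has size am = 3 → block sizes [3]

Assembling the blocks gives a Jordan form
J =
  [2, 1, 0]
  [0, 2, 1]
  [0, 0, 2]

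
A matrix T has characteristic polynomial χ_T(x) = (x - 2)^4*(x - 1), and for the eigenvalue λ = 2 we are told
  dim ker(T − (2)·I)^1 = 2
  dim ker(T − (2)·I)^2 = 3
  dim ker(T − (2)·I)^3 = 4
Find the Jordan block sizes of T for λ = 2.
Block sizes for λ = 2: [3, 1]

From the dimensions of kernels of powers, the number of Jordan blocks of size at least j is d_j − d_{j−1} where d_j = dim ker(N^j) (with d_0 = 0). Computing the differences gives [2, 1, 1].
The number of blocks of size exactly k is (#blocks of size ≥ k) − (#blocks of size ≥ k + 1), so the partition is: 1 block(s) of size 1, 1 block(s) of size 3.
In nonincreasing order the block sizes are [3, 1].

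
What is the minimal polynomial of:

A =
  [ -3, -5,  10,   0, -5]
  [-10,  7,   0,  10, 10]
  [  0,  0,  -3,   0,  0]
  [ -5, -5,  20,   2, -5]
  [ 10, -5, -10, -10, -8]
x^2 + x - 6

The characteristic polynomial is χ_A(x) = (x - 2)^2*(x + 3)^3, so the eigenvalues are known. The minimal polynomial is
  m_A(x) = Π_λ (x − λ)^{k_λ}
where k_λ is the size of the *largest* Jordan block for λ (equivalently, the smallest k with (A − λI)^k v = 0 for every generalised eigenvector v of λ).

  λ = -3: largest Jordan block has size 1, contributing (x + 3)
  λ = 2: largest Jordan block has size 1, contributing (x − 2)

So m_A(x) = (x - 2)*(x + 3) = x^2 + x - 6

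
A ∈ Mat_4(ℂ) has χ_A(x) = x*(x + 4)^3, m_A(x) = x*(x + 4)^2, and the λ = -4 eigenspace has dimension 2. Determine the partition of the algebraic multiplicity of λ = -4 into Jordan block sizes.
Block sizes for λ = -4: [2, 1]

Step 1 — from the characteristic polynomial, algebraic multiplicity of λ = -4 is 3. From dim ker(A − (-4)·I) = 2, there are exactly 2 Jordan blocks for λ = -4.
Step 2 — from the minimal polynomial, the factor (x + 4)^2 tells us the largest block for λ = -4 has size 2.
Step 3 — with total size 3, 2 blocks, and largest block 2, the block sizes (in nonincreasing order) are [2, 1].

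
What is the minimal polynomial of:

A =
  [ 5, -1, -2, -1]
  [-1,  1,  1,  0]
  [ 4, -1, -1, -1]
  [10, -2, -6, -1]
x^3 - 3*x^2 + 3*x - 1

The characteristic polynomial is χ_A(x) = (x - 1)^4, so the eigenvalues are known. The minimal polynomial is
  m_A(x) = Π_λ (x − λ)^{k_λ}
where k_λ is the size of the *largest* Jordan block for λ (equivalently, the smallest k with (A − λI)^k v = 0 for every generalised eigenvector v of λ).

  λ = 1: largest Jordan block has size 3, contributing (x − 1)^3

So m_A(x) = (x - 1)^3 = x^3 - 3*x^2 + 3*x - 1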